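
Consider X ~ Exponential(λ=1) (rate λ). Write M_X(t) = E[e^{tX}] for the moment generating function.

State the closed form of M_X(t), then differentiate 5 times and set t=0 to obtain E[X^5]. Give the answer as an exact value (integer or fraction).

M_X(t) = 1/(1 - t)
dM/dt = 1/(t^2 - 2*t + 1)
d^2M/dt^2 = -2/(t^3 - 3*t^2 + 3*t - 1)
d^3M/dt^3 = 6/(t^4 - 4*t^3 + 6*t^2 - 4*t + 1)
d^4M/dt^4 = -24/(t^5 - 5*t^4 + 10*t^3 - 10*t^2 + 5*t - 1)
d^5M/dt^5 = 120/(t^6 - 6*t^5 + 15*t^4 - 20*t^3 + 15*t^2 - 6*t + 1)

E[X^5] = d^5M/dt^5 |_{t=0} = 120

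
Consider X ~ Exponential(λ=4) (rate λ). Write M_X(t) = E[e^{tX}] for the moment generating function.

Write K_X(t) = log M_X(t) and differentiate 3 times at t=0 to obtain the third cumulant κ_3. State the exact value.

κ_3 = D^3[K](0) = 1/32

M_X(t) = 4/(4 - t)
K_X(t) = log M_X(t) = -log(4 - t) + 2*log(2)
D^3[K](t) = -2/(t^3 - 12*t^2 + 48*t - 64)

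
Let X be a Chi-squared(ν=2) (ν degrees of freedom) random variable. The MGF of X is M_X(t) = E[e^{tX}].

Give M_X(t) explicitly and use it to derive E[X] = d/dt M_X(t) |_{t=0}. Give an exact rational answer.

M_X(t) = 1/(1 - 2*t)
M^(1)(t) = 2/(4*t^2 - 4*t + 1)

E[X] = M^(1)(0) = 2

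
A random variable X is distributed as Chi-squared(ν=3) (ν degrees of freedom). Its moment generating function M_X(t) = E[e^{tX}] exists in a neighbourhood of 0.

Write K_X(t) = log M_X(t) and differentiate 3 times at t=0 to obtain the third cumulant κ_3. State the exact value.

M_X(t) = (1 - 2*t)^(-3/2)
K_X(t) = log M_X(t) = -3*log(1 - 2*t)/2
dK/dt = -3/(2*t - 1)
d^2K/dt^2 = 6/(4*t^2 - 4*t + 1)
d^3K/dt^3 = -24/(8*t^3 - 12*t^2 + 6*t - 1)

κ_3 = d^3K/dt^3 |_{t=0} = 24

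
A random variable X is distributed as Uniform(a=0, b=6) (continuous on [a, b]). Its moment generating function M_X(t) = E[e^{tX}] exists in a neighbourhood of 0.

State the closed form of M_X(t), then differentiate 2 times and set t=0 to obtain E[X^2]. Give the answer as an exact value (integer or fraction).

M_X(t) = (e^(6*t) - 1)/(6*t)
dM/dt = (6*t*e^(6*t) - e^(6*t) + 1)/(6*t^2)
d^2M/dt^2 = (18*t^2*e^(6*t) - 6*t*e^(6*t) + e^(6*t) - 1)/(3*t^3)

E[X^2] = d^2M/dt^2 |_{t=0} = 12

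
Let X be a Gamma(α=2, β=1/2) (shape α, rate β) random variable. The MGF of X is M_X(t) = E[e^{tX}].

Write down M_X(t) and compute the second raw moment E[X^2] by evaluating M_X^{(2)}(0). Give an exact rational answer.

M_X(t) = 1/(4*(1/2 - t)^2)
M^(2)(t) = 24/(16*t^4 - 32*t^3 + 24*t^2 - 8*t + 1)

E[X^2] = M^(2)(0) = 24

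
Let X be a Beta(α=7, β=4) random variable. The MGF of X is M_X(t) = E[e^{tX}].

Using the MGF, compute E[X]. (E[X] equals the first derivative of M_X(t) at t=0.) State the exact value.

E[X] = dM/dt |_{t=0} = 7/11

M_X(t) = ₁F₁(7; 11; t)
dM/dt = 7*₁F₁(8; 12; t)/11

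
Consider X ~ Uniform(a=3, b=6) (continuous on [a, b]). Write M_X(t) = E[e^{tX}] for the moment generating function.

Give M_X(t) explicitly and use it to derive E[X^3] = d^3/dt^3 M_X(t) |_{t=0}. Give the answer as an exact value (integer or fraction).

E[X^3] = D^3[M](0) = 405/4

M_X(t) = (e^(6*t) - e^(3*t))/(3*t)
D^3[M](t) = (72*t^3*e^(6*t) - 9*t^3*e^(3*t) - 36*t^2*e^(6*t) + 9*t^2*e^(3*t) + 12*t*e^(6*t) - 6*t*e^(3*t) - 2*e^(6*t) + 2*e^(3*t))/t^4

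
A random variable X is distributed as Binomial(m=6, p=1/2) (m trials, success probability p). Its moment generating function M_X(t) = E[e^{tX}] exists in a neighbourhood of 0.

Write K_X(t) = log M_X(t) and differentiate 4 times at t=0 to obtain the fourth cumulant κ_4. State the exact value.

M_X(t) = (e^(t)/2 + 1/2)^6
K_X(t) = log M_X(t) = 6*log(e^(t)/2 + 1/2)
K^(4)(t) = (6*e^(3*t) - 24*e^(2*t) + 6*e^(t))/(e^(4*t) + 4*e^(3*t) + 6*e^(2*t) + 4*e^(t) + 1)

κ_4 = K^(4)(0) = -3/4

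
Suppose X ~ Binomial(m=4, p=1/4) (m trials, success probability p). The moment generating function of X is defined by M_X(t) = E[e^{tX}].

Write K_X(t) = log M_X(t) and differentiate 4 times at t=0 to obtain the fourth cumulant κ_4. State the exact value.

M_X(t) = (e^(t)/4 + 3/4)^4
K_X(t) = log M_X(t) = 4*log(e^(t)/4 + 3/4)
dK/dt = 4*e^(t)/(e^(t) + 3)
d^2K/dt^2 = 12*e^(t)/(e^(2*t) + 6*e^(t) + 9)
d^3K/dt^3 = (-12*e^(2*t) + 36*e^(t))/(e^(3*t) + 9*e^(2*t) + 27*e^(t) + 27)
d^4K/dt^4 = (12*e^(3*t) - 144*e^(2*t) + 108*e^(t))/(e^(4*t) + 12*e^(3*t) + 54*e^(2*t) + 108*e^(t) + 81)

κ_4 = d^4K/dt^4 |_{t=0} = -3/32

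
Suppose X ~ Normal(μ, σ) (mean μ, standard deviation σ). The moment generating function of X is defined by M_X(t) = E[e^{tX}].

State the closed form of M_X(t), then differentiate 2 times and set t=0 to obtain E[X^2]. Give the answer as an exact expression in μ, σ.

M_X(t) = e^(μ*t + σ^2*t^2/2)
dM/dt = μ*e^(μ*t)*e^(σ^2*t^2/2) + σ^2*t*e^(μ*t)*e^(σ^2*t^2/2)
d^2M/dt^2 = μ^2*e^(μ*t)*e^(σ^2*t^2/2) + 2*μ*σ^2*t*e^(μ*t)*e^(σ^2*t^2/2) + σ^4*t^2*e^(μ*t)*e^(σ^2*t^2/2) + σ^2*e^(μ*t)*e^(σ^2*t^2/2)

E[X^2] = d^2M/dt^2 |_{t=0} = μ^2 + σ^2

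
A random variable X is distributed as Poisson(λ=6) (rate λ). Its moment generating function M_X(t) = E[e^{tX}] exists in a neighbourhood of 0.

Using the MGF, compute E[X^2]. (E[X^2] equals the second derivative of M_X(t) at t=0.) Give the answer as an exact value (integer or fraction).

E[X^2] = M^(2)(0) = 42

M_X(t) = e^(6*e^(t) - 6)
M^(2)(t) = (36*e^(2*t)*e^(6*e^(t)) + 6*e^(t)*e^(6*e^(t)))*e^(-6)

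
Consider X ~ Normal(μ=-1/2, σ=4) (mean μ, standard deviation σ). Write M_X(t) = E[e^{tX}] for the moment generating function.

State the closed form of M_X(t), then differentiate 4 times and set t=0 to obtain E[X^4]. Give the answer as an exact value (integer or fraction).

E[X^4] = M′′′′(0) = 12673/16

M_X(t) = e^(8*t^2 - t/2)
M′(t) = 16*t*e^(-t/2)*e^(8*t^2) - e^(-t/2)*e^(8*t^2)/2
M′′(t) = (1024*t^2*e^(8*t^2) - 64*t*e^(8*t^2) + 65*e^(8*t^2))*e^(-t/2)/4
M′′′(t) = (32768*t^3*e^(8*t^2) - 3072*t^2*e^(8*t^2) + 6240*t*e^(8*t^2) - 193*e^(8*t^2))*e^(-t/2)/8
M′′′′(t) = (1048576*t^4*e^(8*t^2) - 131072*t^3*e^(8*t^2) + 399360*t^2*e^(8*t^2) - 24704*t*e^(8*t^2) + 12673*e^(8*t^2))*e^(-t/2)/16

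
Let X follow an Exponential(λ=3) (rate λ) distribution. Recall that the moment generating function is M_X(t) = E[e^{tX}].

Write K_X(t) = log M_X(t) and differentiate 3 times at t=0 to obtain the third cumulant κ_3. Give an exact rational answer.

κ_3 = K′′′(0) = 2/27

M_X(t) = 3/(3 - t)
K_X(t) = log M_X(t) = -log(3 - t) + log(3)
K′(t) = -1/(t - 3)
K′′(t) = 1/(t^2 - 6*t + 9)
K′′′(t) = -2/(t^3 - 9*t^2 + 27*t - 27)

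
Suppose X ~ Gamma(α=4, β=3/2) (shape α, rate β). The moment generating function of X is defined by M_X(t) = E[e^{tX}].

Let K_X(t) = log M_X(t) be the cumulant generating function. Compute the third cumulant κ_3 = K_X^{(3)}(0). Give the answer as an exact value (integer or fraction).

κ_3 = d^3K/dt^3 |_{t=0} = 64/27

M_X(t) = 81/(16*(3/2 - t)^4)
K_X(t) = log M_X(t) = -4*log(3/2 - t) - 4*log(2) + 4*log(3)
dK/dt = -8/(2*t - 3)
d^2K/dt^2 = 16/(4*t^2 - 12*t + 9)
d^3K/dt^3 = -64/(8*t^3 - 36*t^2 + 54*t - 27)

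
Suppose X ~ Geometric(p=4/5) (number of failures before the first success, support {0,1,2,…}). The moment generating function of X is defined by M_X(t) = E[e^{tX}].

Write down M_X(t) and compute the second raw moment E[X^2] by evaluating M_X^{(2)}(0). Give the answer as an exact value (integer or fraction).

E[X^2] = M^(2)(0) = 3/8

M_X(t) = 4/(5*(1 - e^(t)/5))
M^(2)(t) = (-4*e^(2*t) - 20*e^(t))/(e^(3*t) - 15*e^(2*t) + 75*e^(t) - 125)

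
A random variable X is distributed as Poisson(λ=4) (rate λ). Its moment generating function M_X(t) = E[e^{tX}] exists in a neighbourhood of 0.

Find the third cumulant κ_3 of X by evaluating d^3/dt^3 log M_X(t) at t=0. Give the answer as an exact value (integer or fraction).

M_X(t) = e^(4*e^(t) - 4)
K_X(t) = log M_X(t) = 4*e^(t) - 4
dK/dt = 4*e^(t)
d^2K/dt^2 = 4*e^(t)
d^3K/dt^3 = 4*e^(t)

κ_3 = d^3K/dt^3 |_{t=0} = 4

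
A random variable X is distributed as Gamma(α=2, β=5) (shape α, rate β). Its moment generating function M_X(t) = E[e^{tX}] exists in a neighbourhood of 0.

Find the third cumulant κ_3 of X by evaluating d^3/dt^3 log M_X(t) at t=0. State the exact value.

M_X(t) = 25/(5 - t)^2
K_X(t) = log M_X(t) = -2*log(5 - t) + 2*log(5)
K^(3)(t) = -4/(t^3 - 15*t^2 + 75*t - 125)

κ_3 = K^(3)(0) = 4/125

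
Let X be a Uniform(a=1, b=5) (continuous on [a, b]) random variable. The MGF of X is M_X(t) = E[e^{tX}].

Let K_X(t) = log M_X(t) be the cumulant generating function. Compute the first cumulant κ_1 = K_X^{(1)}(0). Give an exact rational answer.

M_X(t) = (e^(5*t) - e^(t))/(4*t)
K_X(t) = log M_X(t) = -log(t) + log(e^(5*t) - e^(t)) - 2*log(2)
K^(1)(t) = (5*t*e^(4*t) - t - e^(4*t) + 1)/(t*e^(4*t) - t)

κ_1 = K^(1)(0) = 3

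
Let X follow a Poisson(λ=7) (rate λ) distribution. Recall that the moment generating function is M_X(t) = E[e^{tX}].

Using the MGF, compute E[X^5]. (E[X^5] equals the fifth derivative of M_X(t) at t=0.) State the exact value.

M_X(t) = e^(7*e^(t) - 7)
M^(5)(t) = (16807*e^(5*t)*e^(7*e^(t)) + 24010*e^(4*t)*e^(7*e^(t)) + 8575*e^(3*t)*e^(7*e^(t)) + 735*e^(2*t)*e^(7*e^(t)) + 7*e^(t)*e^(7*e^(t)))*e^(-7)

E[X^5] = M^(5)(0) = 50134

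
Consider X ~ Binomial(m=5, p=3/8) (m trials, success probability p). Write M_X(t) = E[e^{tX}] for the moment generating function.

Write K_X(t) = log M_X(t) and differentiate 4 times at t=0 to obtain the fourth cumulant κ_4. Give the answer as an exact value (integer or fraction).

M_X(t) = (3*e^(t)/8 + 5/8)^5
K_X(t) = log M_X(t) = 5*log(3*e^(t)/8 + 5/8)
D^4[K](t) = (675*e^(3*t) - 4500*e^(2*t) + 1875*e^(t))/(81*e^(4*t) + 540*e^(3*t) + 1350*e^(2*t) + 1500*e^(t) + 625)

κ_4 = D^4[K](0) = -975/2048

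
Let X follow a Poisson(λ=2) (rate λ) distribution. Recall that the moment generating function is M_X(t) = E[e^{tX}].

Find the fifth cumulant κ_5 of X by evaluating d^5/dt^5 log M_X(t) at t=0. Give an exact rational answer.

M_X(t) = e^(2*e^(t) - 2)
K_X(t) = log M_X(t) = 2*e^(t) - 2
K′(t) = 2*e^(t)
K′′(t) = 2*e^(t)
K′′′(t) = 2*e^(t)
K′′′′(t) = 2*e^(t)
K′′′′′(t) = 2*e^(t)

κ_5 = K′′′′′(0) = 2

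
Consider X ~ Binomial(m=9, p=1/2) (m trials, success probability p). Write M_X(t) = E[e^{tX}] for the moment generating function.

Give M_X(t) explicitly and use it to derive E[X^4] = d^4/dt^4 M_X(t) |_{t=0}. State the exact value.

M_X(t) = (e^(t)/2 + 1/2)^9
dM/dt = 9*e^(9*t)/512 + 9*e^(8*t)/64 + 63*e^(7*t)/128 + 63*e^(6*t)/64 + 315*e^(5*t)/256 + 63*e^(4*t)/64 + 63*e^(3*t)/128 + 9*e^(2*t)/64 + 9*e^(t)/512
d^2M/dt^2 = 81*e^(9*t)/512 + 9*e^(8*t)/8 + 441*e^(7*t)/128 + 189*e^(6*t)/32 + 1575*e^(5*t)/256 + 63*e^(4*t)/16 + 189*e^(3*t)/128 + 9*e^(2*t)/32 + 9*e^(t)/512
d^3M/dt^3 = 729*e^(9*t)/512 + 9*e^(8*t) + 3087*e^(7*t)/128 + 567*e^(6*t)/16 + 7875*e^(5*t)/256 + 63*e^(4*t)/4 + 567*e^(3*t)/128 + 9*e^(2*t)/16 + 9*e^(t)/512
d^4M/dt^4 = 6561*e^(9*t)/512 + 72*e^(8*t) + 21609*e^(7*t)/128 + 1701*e^(6*t)/8 + 39375*e^(5*t)/256 + 63*e^(4*t) + 1701*e^(3*t)/128 + 9*e^(2*t)/8 + 9*e^(t)/512

E[X^4] = d^4M/dt^4 |_{t=0} = 1395/2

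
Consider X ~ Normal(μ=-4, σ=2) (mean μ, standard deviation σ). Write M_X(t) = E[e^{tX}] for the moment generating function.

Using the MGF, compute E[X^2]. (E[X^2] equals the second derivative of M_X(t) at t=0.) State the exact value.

E[X^2] = D^2[M](0) = 20

M_X(t) = e^(2*t^2 - 4*t)
D^2[M](t) = (16*t^2*e^(2*t^2) - 32*t*e^(2*t^2) + 20*e^(2*t^2))*e^(-4*t)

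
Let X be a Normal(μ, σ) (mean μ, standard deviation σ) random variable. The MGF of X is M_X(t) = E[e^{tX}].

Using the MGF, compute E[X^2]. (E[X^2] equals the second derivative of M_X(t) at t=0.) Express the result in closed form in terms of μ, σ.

M_X(t) = e^(μ*t + σ^2*t^2/2)
D^2[M](t) = μ^2*e^(μ*t)*e^(σ^2*t^2/2) + 2*μ*σ^2*t*e^(μ*t)*e^(σ^2*t^2/2) + σ^4*t^2*e^(μ*t)*e^(σ^2*t^2/2) + σ^2*e^(μ*t)*e^(σ^2*t^2/2)

E[X^2] = D^2[M](0) = μ^2 + σ^2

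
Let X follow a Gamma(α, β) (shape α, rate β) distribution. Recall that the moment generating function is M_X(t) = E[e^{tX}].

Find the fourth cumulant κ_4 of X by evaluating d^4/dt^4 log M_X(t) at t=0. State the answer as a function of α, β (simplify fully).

κ_4 = d^4K/dt^4 |_{t=0} = 6*α/β^4

M_X(t) = (β/(β - t))^α
K_X(t) = log M_X(t) = α*(log(β) - log(β - t))
dK/dt = -α/(-β + t)
d^2K/dt^2 = α/(β^2 - 2*β*t + t^2)
d^3K/dt^3 = -2*α/(-β^3 + 3*β^2*t - 3*β*t^2 + t^3)
d^4K/dt^4 = 6*α/(β^4 - 4*β^3*t + 6*β^2*t^2 - 4*β*t^3 + t^4)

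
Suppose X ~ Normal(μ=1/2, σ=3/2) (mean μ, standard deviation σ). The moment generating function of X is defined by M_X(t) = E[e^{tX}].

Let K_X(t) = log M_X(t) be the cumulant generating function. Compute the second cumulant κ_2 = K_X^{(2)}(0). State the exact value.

κ_2 = K^(2)(0) = 9/4

M_X(t) = e^(9*t^2/8 + t/2)
K_X(t) = log M_X(t) = 9*t^2/8 + t/2
K^(2)(t) = 9/4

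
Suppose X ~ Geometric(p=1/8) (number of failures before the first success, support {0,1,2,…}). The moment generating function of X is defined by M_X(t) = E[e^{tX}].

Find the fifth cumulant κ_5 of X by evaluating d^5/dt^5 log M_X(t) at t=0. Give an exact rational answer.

κ_5 = D^5[K](0) = 565320

M_X(t) = 1/(8*(1 - 7*e^(t)/8))
K_X(t) = log M_X(t) = -log(1 - 7*e^(t)/8) - 3*log(2)
D^5[K](t) = (-19208*e^(4*t) - 241472*e^(3*t) - 275968*e^(2*t) - 28672*e^(t))/(16807*e^(5*t) - 96040*e^(4*t) + 219520*e^(3*t) - 250880*e^(2*t) + 143360*e^(t) - 32768)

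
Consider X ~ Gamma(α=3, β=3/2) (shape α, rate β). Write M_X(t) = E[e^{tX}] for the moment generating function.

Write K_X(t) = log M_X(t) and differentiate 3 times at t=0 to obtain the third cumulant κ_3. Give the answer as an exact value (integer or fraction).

κ_3 = d^3K/dt^3 |_{t=0} = 16/9

M_X(t) = 27/(8*(3/2 - t)^3)
K_X(t) = log M_X(t) = -3*log(3/2 - t) - 3*log(2) + 3*log(3)
dK/dt = -6/(2*t - 3)
d^2K/dt^2 = 12/(4*t^2 - 12*t + 9)
d^3K/dt^3 = -48/(8*t^3 - 36*t^2 + 54*t - 27)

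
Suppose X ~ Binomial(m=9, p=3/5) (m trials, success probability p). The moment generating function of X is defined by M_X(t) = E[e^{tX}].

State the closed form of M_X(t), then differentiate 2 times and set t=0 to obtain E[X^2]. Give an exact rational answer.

M_X(t) = (3*e^(t)/5 + 2/5)^9

E[X^2] = d^2M/dt^2 |_{t=0} = 783/25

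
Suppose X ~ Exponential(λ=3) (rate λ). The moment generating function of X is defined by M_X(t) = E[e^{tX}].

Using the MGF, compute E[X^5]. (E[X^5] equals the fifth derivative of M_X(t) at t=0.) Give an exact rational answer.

M_X(t) = 3/(3 - t)
M^(5)(t) = 360/(t^6 - 18*t^5 + 135*t^4 - 540*t^3 + 1215*t^2 - 1458*t + 729)

E[X^5] = M^(5)(0) = 40/81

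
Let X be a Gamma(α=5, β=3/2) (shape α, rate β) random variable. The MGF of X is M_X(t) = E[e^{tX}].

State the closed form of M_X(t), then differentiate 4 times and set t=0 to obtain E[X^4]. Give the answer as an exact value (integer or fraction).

E[X^4] = d^4M/dt^4 |_{t=0} = 8960/27

M_X(t) = 243/(32*(3/2 - t)^5)
dM/dt = 2430/(64*t^6 - 576*t^5 + 2160*t^4 - 4320*t^3 + 4860*t^2 - 2916*t + 729)
d^2M/dt^2 = -29160/(128*t^7 - 1344*t^6 + 6048*t^5 - 15120*t^4 + 22680*t^3 - 20412*t^2 + 10206*t - 2187)
d^3M/dt^3 = 408240/(256*t^8 - 3072*t^7 + 16128*t^6 - 48384*t^5 + 90720*t^4 - 108864*t^3 + 81648*t^2 - 34992*t + 6561)
d^4M/dt^4 = -6531840/(512*t^9 - 6912*t^8 + 41472*t^7 - 145152*t^6 + 326592*t^5 - 489888*t^4 + 489888*t^3 - 314928*t^2 + 118098*t - 19683)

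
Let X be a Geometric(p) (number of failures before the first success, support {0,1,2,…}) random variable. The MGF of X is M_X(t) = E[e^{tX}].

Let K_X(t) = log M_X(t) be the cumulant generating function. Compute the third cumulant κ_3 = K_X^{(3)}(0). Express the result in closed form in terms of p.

κ_3 = D^3[K](0) = (p^2 - 3*p + 2)/p^3

M_X(t) = p/(-(1 - p)*e^(t) + 1)
K_X(t) = log M_X(t) = log(p) - log(-(1 - p)*e^(t) + 1)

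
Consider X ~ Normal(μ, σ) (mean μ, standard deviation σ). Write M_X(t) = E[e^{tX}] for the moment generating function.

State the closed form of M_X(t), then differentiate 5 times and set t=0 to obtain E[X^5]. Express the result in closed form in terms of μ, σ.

E[X^5] = M′′′′′(0) = μ*(μ^4 + 10*μ^2*σ^2 + 15*σ^4)

M_X(t) = e^(μ*t + σ^2*t^2/2)
M′(t) = μ*e^(μ*t)*e^(σ^2*t^2/2) + σ^2*t*e^(μ*t)*e^(σ^2*t^2/2)
M′′(t) = μ^2*e^(μ*t)*e^(σ^2*t^2/2) + 2*μ*σ^2*t*e^(μ*t)*e^(σ^2*t^2/2) + σ^4*t^2*e^(μ*t)*e^(σ^2*t^2/2) + σ^2*e^(μ*t)*e^(σ^2*t^2/2)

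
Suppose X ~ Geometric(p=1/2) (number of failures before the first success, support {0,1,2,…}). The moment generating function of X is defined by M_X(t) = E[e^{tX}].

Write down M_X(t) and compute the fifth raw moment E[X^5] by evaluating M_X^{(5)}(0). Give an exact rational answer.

E[X^5] = M′′′′′(0) = 541

M_X(t) = 1/(2*(1 - e^(t)/2))
M′(t) = e^(t)/(e^(2*t) - 4*e^(t) + 4)
M′′(t) = (-e^(2*t) - 2*e^(t))/(e^(3*t) - 6*e^(2*t) + 12*e^(t) - 8)
M′′′(t) = (e^(3*t) + 8*e^(2*t) + 4*e^(t))/(e^(4*t) - 8*e^(3*t) + 24*e^(2*t) - 32*e^(t) + 16)
M′′′′(t) = (-e^(4*t) - 22*e^(3*t) - 44*e^(2*t) - 8*e^(t))/(e^(5*t) - 10*e^(4*t) + 40*e^(3*t) - 80*e^(2*t) + 80*e^(t) - 32)
M′′′′′(t) = (e^(5*t) + 52*e^(4*t) + 264*e^(3*t) + 208*e^(2*t) + 16*e^(t))/(e^(6*t) - 12*e^(5*t) + 60*e^(4*t) - 160*e^(3*t) + 240*e^(2*t) - 192*e^(t) + 64)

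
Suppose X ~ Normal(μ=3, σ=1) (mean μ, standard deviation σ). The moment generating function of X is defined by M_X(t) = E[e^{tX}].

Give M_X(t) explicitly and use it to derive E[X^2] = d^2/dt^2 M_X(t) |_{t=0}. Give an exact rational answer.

E[X^2] = D^2[M](0) = 10

M_X(t) = e^(t^2/2 + 3*t)
D^2[M](t) = t^2*e^(3*t)*e^(t^2/2) + 6*t*e^(3*t)*e^(t^2/2) + 10*e^(3*t)*e^(t^2/2)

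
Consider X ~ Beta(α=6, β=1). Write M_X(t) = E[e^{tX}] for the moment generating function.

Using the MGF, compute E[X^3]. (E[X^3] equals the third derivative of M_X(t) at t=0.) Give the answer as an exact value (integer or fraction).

E[X^3] = d^3M/dt^3 |_{t=0} = 2/3

M_X(t) = ₁F₁(6; 7; t)
dM/dt = 6*₁F₁(7; 8; t)/7
d^2M/dt^2 = 3*₁F₁(8; 9; t)/4
d^3M/dt^3 = 2*₁F₁(9; 10; t)/3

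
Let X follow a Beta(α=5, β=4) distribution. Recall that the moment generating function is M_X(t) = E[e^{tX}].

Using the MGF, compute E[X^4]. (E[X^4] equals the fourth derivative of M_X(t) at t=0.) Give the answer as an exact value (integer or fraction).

M_X(t) = ₁F₁(5; 9; t)
dM/dt = 5*₁F₁(6; 10; t)/9
d^2M/dt^2 = ₁F₁(7; 11; t)/3
d^3M/dt^3 = 7*₁F₁(8; 12; t)/33
d^4M/dt^4 = 14*₁F₁(9; 13; t)/99

E[X^4] = d^4M/dt^4 |_{t=0} = 14/99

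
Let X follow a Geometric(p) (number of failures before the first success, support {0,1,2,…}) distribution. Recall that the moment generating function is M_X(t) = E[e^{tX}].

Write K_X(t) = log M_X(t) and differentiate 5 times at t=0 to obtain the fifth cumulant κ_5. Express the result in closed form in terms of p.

κ_5 = d^5K/dt^5 |_{t=0} = (p^4 - 15*p^3 + 50*p^2 - 60*p + 24)/p^5

M_X(t) = p/(-(1 - p)*e^(t) + 1)
K_X(t) = log M_X(t) = log(p) - log(-(1 - p)*e^(t) + 1)
dK/dt = (-p*e^(t) + e^(t))/(p*e^(t) - e^(t) + 1)
d^2K/dt^2 = (-p*e^(t) + e^(t))/(p^2*e^(2*t) - 2*p*e^(2*t) + 2*p*e^(t) + e^(2*t) - 2*e^(t) + 1)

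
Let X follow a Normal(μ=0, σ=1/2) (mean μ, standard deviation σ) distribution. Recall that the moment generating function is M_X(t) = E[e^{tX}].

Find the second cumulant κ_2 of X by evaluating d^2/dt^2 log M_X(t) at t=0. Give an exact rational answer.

M_X(t) = e^(t^2/8)
K_X(t) = log M_X(t) = t^2/8
D^2[K](t) = 1/4

κ_2 = D^2[K](0) = 1/4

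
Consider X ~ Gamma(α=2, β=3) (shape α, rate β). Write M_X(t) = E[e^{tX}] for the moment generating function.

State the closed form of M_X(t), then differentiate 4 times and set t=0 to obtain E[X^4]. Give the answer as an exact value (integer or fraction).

E[X^4] = d^4M/dt^4 |_{t=0} = 40/27

M_X(t) = 9/(3 - t)^2
dM/dt = -18/(t^3 - 9*t^2 + 27*t - 27)
d^2M/dt^2 = 54/(t^4 - 12*t^3 + 54*t^2 - 108*t + 81)
d^3M/dt^3 = -216/(t^5 - 15*t^4 + 90*t^3 - 270*t^2 + 405*t - 243)
d^4M/dt^4 = 1080/(t^6 - 18*t^5 + 135*t^4 - 540*t^3 + 1215*t^2 - 1458*t + 729)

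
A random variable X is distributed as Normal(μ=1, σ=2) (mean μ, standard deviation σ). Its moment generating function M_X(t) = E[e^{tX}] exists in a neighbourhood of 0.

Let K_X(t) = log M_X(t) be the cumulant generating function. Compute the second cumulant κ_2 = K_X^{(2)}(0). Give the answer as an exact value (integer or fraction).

M_X(t) = e^(2*t^2 + t)
K_X(t) = log M_X(t) = 2*t^2 + t
K^(2)(t) = 4

κ_2 = K^(2)(0) = 4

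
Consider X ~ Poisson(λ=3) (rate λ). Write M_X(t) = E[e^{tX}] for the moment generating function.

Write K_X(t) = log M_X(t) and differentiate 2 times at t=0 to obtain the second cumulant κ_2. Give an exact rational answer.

κ_2 = K^(2)(0) = 3

M_X(t) = e^(3*e^(t) - 3)
K_X(t) = log M_X(t) = 3*e^(t) - 3
K^(2)(t) = 3*e^(t)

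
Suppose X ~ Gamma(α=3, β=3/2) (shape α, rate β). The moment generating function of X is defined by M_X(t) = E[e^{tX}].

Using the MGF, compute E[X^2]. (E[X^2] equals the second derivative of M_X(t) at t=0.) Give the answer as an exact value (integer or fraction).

E[X^2] = d^2M/dt^2 |_{t=0} = 16/3

M_X(t) = 27/(8*(3/2 - t)^3)
dM/dt = 162/(16*t^4 - 96*t^3 + 216*t^2 - 216*t + 81)
d^2M/dt^2 = -1296/(32*t^5 - 240*t^4 + 720*t^3 - 1080*t^2 + 810*t - 243)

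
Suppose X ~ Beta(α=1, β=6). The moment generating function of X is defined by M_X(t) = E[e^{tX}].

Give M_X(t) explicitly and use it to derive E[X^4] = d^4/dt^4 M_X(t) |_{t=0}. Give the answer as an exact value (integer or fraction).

E[X^4] = M′′′′(0) = 1/210

M_X(t) = ₁F₁(1; 7; t)
M′(t) = ₁F₁(2; 8; t)/7
M′′(t) = ₁F₁(3; 9; t)/28
M′′′(t) = ₁F₁(4; 10; t)/84
M′′′′(t) = ₁F₁(5; 11; t)/210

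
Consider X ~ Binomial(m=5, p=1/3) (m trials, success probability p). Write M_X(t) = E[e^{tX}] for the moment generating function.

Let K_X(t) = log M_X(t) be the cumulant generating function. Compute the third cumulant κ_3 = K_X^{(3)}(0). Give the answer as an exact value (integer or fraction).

M_X(t) = (e^(t)/3 + 2/3)^5
K_X(t) = log M_X(t) = 5*log(e^(t)/3 + 2/3)
D^3[K](t) = (-10*e^(2*t) + 20*e^(t))/(e^(3*t) + 6*e^(2*t) + 12*e^(t) + 8)

κ_3 = D^3[K](0) = 10/27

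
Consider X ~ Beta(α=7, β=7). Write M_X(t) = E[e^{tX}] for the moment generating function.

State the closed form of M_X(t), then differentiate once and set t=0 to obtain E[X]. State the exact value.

M_X(t) = ₁F₁(7; 14; t)
dM/dt = ₁F₁(8; 15; t)/2

E[X] = dM/dt |_{t=0} = 1/2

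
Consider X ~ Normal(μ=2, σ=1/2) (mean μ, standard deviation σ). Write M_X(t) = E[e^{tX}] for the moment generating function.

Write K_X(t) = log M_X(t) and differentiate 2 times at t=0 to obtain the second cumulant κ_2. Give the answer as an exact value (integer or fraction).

M_X(t) = e^(t^2/8 + 2*t)
K_X(t) = log M_X(t) = t^2/8 + 2*t
dK/dt = t/4 + 2
d^2K/dt^2 = 1/4

κ_2 = d^2K/dt^2 |_{t=0} = 1/4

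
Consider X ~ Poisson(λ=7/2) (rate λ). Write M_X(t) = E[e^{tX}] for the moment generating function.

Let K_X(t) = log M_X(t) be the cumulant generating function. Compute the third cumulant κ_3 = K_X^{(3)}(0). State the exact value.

M_X(t) = e^(7*e^(t)/2 - 7/2)
K_X(t) = log M_X(t) = 7*e^(t)/2 - 7/2
D^3[K](t) = 7*e^(t)/2

κ_3 = D^3[K](0) = 7/2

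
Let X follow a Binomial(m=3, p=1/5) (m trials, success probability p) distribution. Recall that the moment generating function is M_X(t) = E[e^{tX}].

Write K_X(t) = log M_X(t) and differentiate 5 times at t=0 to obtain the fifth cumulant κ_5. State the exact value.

κ_5 = K′′′′′(0) = -828/3125

M_X(t) = (e^(t)/5 + 4/5)^3
K_X(t) = log M_X(t) = 3*log(e^(t)/5 + 4/5)
K′(t) = 3*e^(t)/(e^(t) + 4)
K′′(t) = 12*e^(t)/(e^(2*t) + 8*e^(t) + 16)
K′′′(t) = (-12*e^(2*t) + 48*e^(t))/(e^(3*t) + 12*e^(2*t) + 48*e^(t) + 64)
K′′′′(t) = (12*e^(3*t) - 192*e^(2*t) + 192*e^(t))/(e^(4*t) + 16*e^(3*t) + 96*e^(2*t) + 256*e^(t) + 256)
K′′′′′(t) = (-12*e^(4*t) + 528*e^(3*t) - 2112*e^(2*t) + 768*e^(t))/(e^(5*t) + 20*e^(4*t) + 160*e^(3*t) + 640*e^(2*t) + 1280*e^(t) + 1024)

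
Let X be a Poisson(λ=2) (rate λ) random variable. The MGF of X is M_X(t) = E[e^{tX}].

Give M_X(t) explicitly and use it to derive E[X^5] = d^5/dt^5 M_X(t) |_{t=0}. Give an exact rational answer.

E[X^5] = M^(5)(0) = 454

M_X(t) = e^(2*e^(t) - 2)
M^(5)(t) = (32*e^(5*t)*e^(2*e^(t)) + 160*e^(4*t)*e^(2*e^(t)) + 200*e^(3*t)*e^(2*e^(t)) + 60*e^(2*t)*e^(2*e^(t)) + 2*e^(t)*e^(2*e^(t)))*e^(-2)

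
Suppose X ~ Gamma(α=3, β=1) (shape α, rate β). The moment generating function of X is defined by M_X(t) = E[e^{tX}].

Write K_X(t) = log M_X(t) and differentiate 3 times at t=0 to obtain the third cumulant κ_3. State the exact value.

κ_3 = d^3K/dt^3 |_{t=0} = 6

M_X(t) = (1 - t)^(-3)
K_X(t) = log M_X(t) = -3*log(1 - t)
dK/dt = -3/(t - 1)
d^2K/dt^2 = 3/(t^2 - 2*t + 1)
d^3K/dt^3 = -6/(t^3 - 3*t^2 + 3*t - 1)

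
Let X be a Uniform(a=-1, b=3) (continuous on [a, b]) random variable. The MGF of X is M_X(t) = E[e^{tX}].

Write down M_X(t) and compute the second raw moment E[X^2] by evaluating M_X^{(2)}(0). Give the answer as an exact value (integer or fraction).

E[X^2] = M^(2)(0) = 7/3

M_X(t) = (e^(3*t) - e^(-t))/(4*t)
M^(2)(t) = (9*t^2*e^(4*t) - t^2 - 6*t*e^(4*t) - 2*t + 2*e^(4*t) - 2)*e^(-t)/(4*t^3)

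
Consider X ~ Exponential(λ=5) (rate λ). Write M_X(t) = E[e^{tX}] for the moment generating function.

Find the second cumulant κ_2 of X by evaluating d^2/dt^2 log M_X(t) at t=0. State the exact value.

κ_2 = D^2[K](0) = 1/25

M_X(t) = 5/(5 - t)
K_X(t) = log M_X(t) = -log(5 - t) + log(5)
D^2[K](t) = 1/(t^2 - 10*t + 25)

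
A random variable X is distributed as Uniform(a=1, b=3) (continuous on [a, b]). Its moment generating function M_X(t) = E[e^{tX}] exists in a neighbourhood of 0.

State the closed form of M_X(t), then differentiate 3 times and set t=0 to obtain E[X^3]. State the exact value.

M_X(t) = (e^(3*t) - e^(t))/(2*t)
M′(t) = (3*t*e^(3*t) - t*e^(t) - e^(3*t) + e^(t))/(2*t^2)
M′′(t) = (9*t^2*e^(3*t) - t^2*e^(t) - 6*t*e^(3*t) + 2*t*e^(t) + 2*e^(3*t) - 2*e^(t))/(2*t^3)
M′′′(t) = (27*t^3*e^(3*t) - t^3*e^(t) - 27*t^2*e^(3*t) + 3*t^2*e^(t) + 18*t*e^(3*t) - 6*t*e^(t) - 6*e^(3*t) + 6*e^(t))/(2*t^4)

E[X^3] = M′′′(0) = 10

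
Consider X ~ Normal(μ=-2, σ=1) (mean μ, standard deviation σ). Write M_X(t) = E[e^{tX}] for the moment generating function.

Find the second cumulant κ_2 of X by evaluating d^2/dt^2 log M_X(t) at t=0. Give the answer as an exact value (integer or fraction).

M_X(t) = e^(t^2/2 - 2*t)
K_X(t) = log M_X(t) = t^2/2 - 2*t
K^(2)(t) = 1

κ_2 = K^(2)(0) = 1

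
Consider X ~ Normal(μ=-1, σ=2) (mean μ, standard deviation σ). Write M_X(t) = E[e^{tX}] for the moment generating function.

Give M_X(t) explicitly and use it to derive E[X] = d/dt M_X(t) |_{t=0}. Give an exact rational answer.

E[X] = dM/dt |_{t=0} = -1

M_X(t) = e^(2*t^2 - t)
dM/dt = 4*t*e^(-t)*e^(2*t^2) - e^(-t)*e^(2*t^2)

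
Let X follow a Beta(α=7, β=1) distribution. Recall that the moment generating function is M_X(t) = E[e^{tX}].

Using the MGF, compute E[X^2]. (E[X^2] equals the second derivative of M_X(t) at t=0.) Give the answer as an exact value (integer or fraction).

M_X(t) = ₁F₁(7; 8; t)
M^(2)(t) = 7*₁F₁(9; 10; t)/9

E[X^2] = M^(2)(0) = 7/9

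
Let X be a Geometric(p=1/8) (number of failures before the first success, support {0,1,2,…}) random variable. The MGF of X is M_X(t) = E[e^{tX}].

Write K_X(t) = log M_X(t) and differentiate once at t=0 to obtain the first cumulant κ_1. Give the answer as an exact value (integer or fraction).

M_X(t) = 1/(8*(1 - 7*e^(t)/8))
K_X(t) = log M_X(t) = -log(1 - 7*e^(t)/8) - 3*log(2)
D[K](t) = -7*e^(t)/(7*e^(t) - 8)

κ_1 = D[K](0) = 7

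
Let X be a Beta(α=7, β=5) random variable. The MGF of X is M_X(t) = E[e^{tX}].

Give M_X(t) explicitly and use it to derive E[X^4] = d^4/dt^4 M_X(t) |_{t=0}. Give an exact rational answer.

E[X^4] = D^4[M](0) = 2/13

M_X(t) = ₁F₁(7; 12; t)
D^4[M](t) = 2*₁F₁(11; 16; t)/13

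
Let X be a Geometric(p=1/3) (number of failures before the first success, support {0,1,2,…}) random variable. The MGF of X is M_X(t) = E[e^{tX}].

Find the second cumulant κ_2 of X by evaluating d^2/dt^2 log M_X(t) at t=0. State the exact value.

κ_2 = d^2K/dt^2 |_{t=0} = 6

M_X(t) = 1/(3*(1 - 2*e^(t)/3))
K_X(t) = log M_X(t) = -log(1 - 2*e^(t)/3) - log(3)
dK/dt = -2*e^(t)/(2*e^(t) - 3)
d^2K/dt^2 = 6*e^(t)/(4*e^(2*t) - 12*e^(t) + 9)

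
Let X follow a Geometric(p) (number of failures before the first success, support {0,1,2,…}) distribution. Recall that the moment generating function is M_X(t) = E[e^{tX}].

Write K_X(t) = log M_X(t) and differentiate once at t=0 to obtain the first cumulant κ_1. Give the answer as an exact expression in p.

κ_1 = dK/dt |_{t=0} = (1 - p)/p

M_X(t) = p/(-(1 - p)*e^(t) + 1)
K_X(t) = log M_X(t) = log(p) - log(-(1 - p)*e^(t) + 1)
dK/dt = (-p*e^(t) + e^(t))/(p*e^(t) - e^(t) + 1)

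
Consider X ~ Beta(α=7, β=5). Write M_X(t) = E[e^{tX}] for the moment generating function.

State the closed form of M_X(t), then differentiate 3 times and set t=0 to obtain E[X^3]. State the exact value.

E[X^3] = d^3M/dt^3 |_{t=0} = 3/13

M_X(t) = ₁F₁(7; 12; t)
dM/dt = 7*₁F₁(8; 13; t)/12
d^2M/dt^2 = 14*₁F₁(9; 14; t)/39
d^3M/dt^3 = 3*₁F₁(10; 15; t)/13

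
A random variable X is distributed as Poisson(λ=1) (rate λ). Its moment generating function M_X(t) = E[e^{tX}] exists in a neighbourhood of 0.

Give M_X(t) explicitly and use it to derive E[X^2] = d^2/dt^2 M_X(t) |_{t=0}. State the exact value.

E[X^2] = M^(2)(0) = 2

M_X(t) = e^(e^(t) - 1)
M^(2)(t) = (e^(2*t)*e^(e^(t)) + e^(t)*e^(e^(t)))*e^(-1)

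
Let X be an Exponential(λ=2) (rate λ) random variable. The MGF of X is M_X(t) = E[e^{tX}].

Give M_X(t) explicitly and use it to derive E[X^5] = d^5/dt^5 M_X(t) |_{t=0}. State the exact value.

E[X^5] = d^5M/dt^5 |_{t=0} = 15/4

M_X(t) = 2/(2 - t)
dM/dt = 2/(t^2 - 4*t + 4)
d^2M/dt^2 = -4/(t^3 - 6*t^2 + 12*t - 8)
d^3M/dt^3 = 12/(t^4 - 8*t^3 + 24*t^2 - 32*t + 16)
d^4M/dt^4 = -48/(t^5 - 10*t^4 + 40*t^3 - 80*t^2 + 80*t - 32)
d^5M/dt^5 = 240/(t^6 - 12*t^5 + 60*t^4 - 160*t^3 + 240*t^2 - 192*t + 64)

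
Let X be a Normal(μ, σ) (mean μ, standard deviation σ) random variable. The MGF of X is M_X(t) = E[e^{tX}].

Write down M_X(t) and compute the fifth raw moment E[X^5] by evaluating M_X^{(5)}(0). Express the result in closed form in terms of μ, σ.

E[X^5] = D^5[M](0) = μ*(μ^4 + 10*μ^2*σ^2 + 15*σ^4)

M_X(t) = e^(μ*t + σ^2*t^2/2)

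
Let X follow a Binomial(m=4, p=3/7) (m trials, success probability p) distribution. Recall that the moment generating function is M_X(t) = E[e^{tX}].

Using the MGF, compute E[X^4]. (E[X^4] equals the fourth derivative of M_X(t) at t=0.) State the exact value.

M_X(t) = (3*e^(t)/7 + 4/7)^4
dM/dt = 324*e^(4*t)/2401 + 1296*e^(3*t)/2401 + 1728*e^(2*t)/2401 + 768*e^(t)/2401
d^2M/dt^2 = 1296*e^(4*t)/2401 + 3888*e^(3*t)/2401 + 3456*e^(2*t)/2401 + 768*e^(t)/2401
d^3M/dt^3 = 5184*e^(4*t)/2401 + 11664*e^(3*t)/2401 + 6912*e^(2*t)/2401 + 768*e^(t)/2401
d^4M/dt^4 = 20736*e^(4*t)/2401 + 34992*e^(3*t)/2401 + 13824*e^(2*t)/2401 + 768*e^(t)/2401

E[X^4] = d^4M/dt^4 |_{t=0} = 70320/2401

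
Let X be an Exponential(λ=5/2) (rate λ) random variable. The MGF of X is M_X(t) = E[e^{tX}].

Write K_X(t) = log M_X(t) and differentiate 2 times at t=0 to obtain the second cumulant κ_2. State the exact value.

κ_2 = K′′(0) = 4/25

M_X(t) = 5/(2*(5/2 - t))
K_X(t) = log M_X(t) = -log(5/2 - t) - log(2) + log(5)
K′(t) = -2/(2*t - 5)
K′′(t) = 4/(4*t^2 - 20*t + 25)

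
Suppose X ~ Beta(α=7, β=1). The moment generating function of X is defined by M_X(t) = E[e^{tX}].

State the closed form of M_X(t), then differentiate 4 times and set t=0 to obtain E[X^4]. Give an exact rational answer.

E[X^4] = d^4M/dt^4 |_{t=0} = 7/11

M_X(t) = ₁F₁(7; 8; t)
dM/dt = 7*₁F₁(8; 9; t)/8
d^2M/dt^2 = 7*₁F₁(9; 10; t)/9
d^3M/dt^3 = 7*₁F₁(10; 11; t)/10
d^4M/dt^4 = 7*₁F₁(11; 12; t)/11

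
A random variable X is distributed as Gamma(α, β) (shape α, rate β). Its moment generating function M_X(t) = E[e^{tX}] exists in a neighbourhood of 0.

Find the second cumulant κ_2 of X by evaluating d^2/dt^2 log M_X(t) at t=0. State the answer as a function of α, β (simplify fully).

κ_2 = K^(2)(0) = α/β^2

M_X(t) = (β/(β - t))^α
K_X(t) = log M_X(t) = α*(log(β) - log(β - t))
K^(2)(t) = α/(β^2 - 2*β*t + t^2)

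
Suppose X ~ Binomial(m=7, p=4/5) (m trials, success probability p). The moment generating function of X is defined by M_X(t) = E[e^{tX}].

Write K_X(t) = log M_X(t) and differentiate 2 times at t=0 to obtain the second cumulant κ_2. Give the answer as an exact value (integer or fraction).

M_X(t) = (4*e^(t)/5 + 1/5)^7
K_X(t) = log M_X(t) = 7*log(4*e^(t)/5 + 1/5)
K′(t) = 28*e^(t)/(4*e^(t) + 1)
K′′(t) = 28*e^(t)/(16*e^(2*t) + 8*e^(t) + 1)

κ_2 = K′′(0) = 28/25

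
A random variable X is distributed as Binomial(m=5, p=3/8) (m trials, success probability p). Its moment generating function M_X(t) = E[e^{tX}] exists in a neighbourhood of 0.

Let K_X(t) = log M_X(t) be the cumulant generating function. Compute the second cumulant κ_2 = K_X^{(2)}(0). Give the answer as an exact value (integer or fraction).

κ_2 = d^2K/dt^2 |_{t=0} = 75/64

M_X(t) = (3*e^(t)/8 + 5/8)^5
K_X(t) = log M_X(t) = 5*log(3*e^(t)/8 + 5/8)
dK/dt = 15*e^(t)/(3*e^(t) + 5)
d^2K/dt^2 = 75*e^(t)/(9*e^(2*t) + 30*e^(t) + 25)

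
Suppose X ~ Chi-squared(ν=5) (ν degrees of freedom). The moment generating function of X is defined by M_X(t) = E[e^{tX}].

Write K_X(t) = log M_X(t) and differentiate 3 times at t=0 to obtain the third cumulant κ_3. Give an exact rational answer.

κ_3 = K′′′(0) = 40

M_X(t) = (1 - 2*t)^(-5/2)
K_X(t) = log M_X(t) = -5*log(1 - 2*t)/2
K′(t) = -5/(2*t - 1)
K′′(t) = 10/(4*t^2 - 4*t + 1)
K′′′(t) = -40/(8*t^3 - 12*t^2 + 6*t - 1)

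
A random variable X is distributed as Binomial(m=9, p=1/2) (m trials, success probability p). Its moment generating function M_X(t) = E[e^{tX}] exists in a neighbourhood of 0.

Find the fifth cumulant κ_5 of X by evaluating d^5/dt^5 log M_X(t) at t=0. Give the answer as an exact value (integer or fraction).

M_X(t) = (e^(t)/2 + 1/2)^9
K_X(t) = log M_X(t) = 9*log(e^(t)/2 + 1/2)
dK/dt = 9*e^(t)/(e^(t) + 1)
d^2K/dt^2 = 9*e^(t)/(e^(2*t) + 2*e^(t) + 1)
d^3K/dt^3 = (-9*e^(2*t) + 9*e^(t))/(e^(3*t) + 3*e^(2*t) + 3*e^(t) + 1)
d^4K/dt^4 = (9*e^(3*t) - 36*e^(2*t) + 9*e^(t))/(e^(4*t) + 4*e^(3*t) + 6*e^(2*t) + 4*e^(t) + 1)
d^5K/dt^5 = (-9*e^(4*t) + 99*e^(3*t) - 99*e^(2*t) + 9*e^(t))/(e^(5*t) + 5*e^(4*t) + 10*e^(3*t) + 10*e^(2*t) + 5*e^(t) + 1)

κ_5 = d^5K/dt^5 |_{t=0} = 0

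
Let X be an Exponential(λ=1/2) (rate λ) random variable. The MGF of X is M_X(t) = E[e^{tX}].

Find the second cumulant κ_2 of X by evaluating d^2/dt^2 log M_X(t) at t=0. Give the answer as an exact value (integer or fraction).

κ_2 = D^2[K](0) = 4

M_X(t) = 1/(2*(1/2 - t))
K_X(t) = log M_X(t) = -log(1/2 - t) - log(2)
D^2[K](t) = 4/(4*t^2 - 4*t + 1)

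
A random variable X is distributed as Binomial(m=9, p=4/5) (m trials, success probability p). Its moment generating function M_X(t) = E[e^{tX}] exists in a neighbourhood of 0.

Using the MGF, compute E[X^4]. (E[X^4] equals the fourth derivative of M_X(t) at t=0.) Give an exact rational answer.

M_X(t) = (4*e^(t)/5 + 1/5)^9

E[X^4] = M′′′′(0) = 1947924/625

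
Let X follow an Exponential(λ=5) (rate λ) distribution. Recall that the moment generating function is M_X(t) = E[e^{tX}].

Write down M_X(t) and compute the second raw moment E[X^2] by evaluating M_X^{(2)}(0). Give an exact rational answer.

E[X^2] = M^(2)(0) = 2/25

M_X(t) = 5/(5 - t)
M^(2)(t) = -10/(t^3 - 15*t^2 + 75*t - 125)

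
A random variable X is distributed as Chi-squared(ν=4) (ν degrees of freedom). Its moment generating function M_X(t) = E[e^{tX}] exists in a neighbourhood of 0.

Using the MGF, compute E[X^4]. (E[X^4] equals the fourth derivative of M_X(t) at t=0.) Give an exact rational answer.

E[X^4] = M′′′′(0) = 1920

M_X(t) = (1 - 2*t)^(-2)
M′(t) = -4/(8*t^3 - 12*t^2 + 6*t - 1)
M′′(t) = 24/(16*t^4 - 32*t^3 + 24*t^2 - 8*t + 1)
M′′′(t) = -192/(32*t^5 - 80*t^4 + 80*t^3 - 40*t^2 + 10*t - 1)
M′′′′(t) = 1920/(64*t^6 - 192*t^5 + 240*t^4 - 160*t^3 + 60*t^2 - 12*t + 1)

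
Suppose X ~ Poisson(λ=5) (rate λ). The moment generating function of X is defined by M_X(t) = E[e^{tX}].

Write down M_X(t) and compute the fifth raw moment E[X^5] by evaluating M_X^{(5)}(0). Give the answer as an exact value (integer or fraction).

E[X^5] = d^5M/dt^5 |_{t=0} = 12880

M_X(t) = e^(5*e^(t) - 5)
dM/dt = 5*e^(-5)*e^(t)*e^(5*e^(t))
d^2M/dt^2 = (25*e^(2*t)*e^(5*e^(t)) + 5*e^(t)*e^(5*e^(t)))*e^(-5)
d^3M/dt^3 = (125*e^(3*t)*e^(5*e^(t)) + 75*e^(2*t)*e^(5*e^(t)) + 5*e^(t)*e^(5*e^(t)))*e^(-5)
d^4M/dt^4 = (625*e^(4*t)*e^(5*e^(t)) + 750*e^(3*t)*e^(5*e^(t)) + 175*e^(2*t)*e^(5*e^(t)) + 5*e^(t)*e^(5*e^(t)))*e^(-5)
d^5M/dt^5 = (3125*e^(5*t)*e^(5*e^(t)) + 6250*e^(4*t)*e^(5*e^(t)) + 3125*e^(3*t)*e^(5*e^(t)) + 375*e^(2*t)*e^(5*e^(t)) + 5*e^(t)*e^(5*e^(t)))*e^(-5)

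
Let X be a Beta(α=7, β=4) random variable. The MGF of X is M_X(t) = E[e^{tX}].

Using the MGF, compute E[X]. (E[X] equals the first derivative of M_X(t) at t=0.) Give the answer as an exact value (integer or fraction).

E[X] = M′(0) = 7/11

M_X(t) = ₁F₁(7; 11; t)
M′(t) = 7*₁F₁(8; 12; t)/11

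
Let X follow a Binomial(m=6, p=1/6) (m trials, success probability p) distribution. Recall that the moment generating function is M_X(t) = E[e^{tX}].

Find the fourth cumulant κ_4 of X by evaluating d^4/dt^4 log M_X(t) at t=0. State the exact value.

κ_4 = D^4[K](0) = 5/36

M_X(t) = (e^(t)/6 + 5/6)^6
K_X(t) = log M_X(t) = 6*log(e^(t)/6 + 5/6)
D^4[K](t) = (30*e^(3*t) - 600*e^(2*t) + 750*e^(t))/(e^(4*t) + 20*e^(3*t) + 150*e^(2*t) + 500*e^(t) + 625)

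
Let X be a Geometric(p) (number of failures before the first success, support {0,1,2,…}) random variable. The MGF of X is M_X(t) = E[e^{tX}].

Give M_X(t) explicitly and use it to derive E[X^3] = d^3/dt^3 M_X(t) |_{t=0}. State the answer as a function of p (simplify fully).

E[X^3] = D^3[M](0) = -1 + 7/p - 12/p^2 + 6/p^3

M_X(t) = p/(-(1 - p)*e^(t) + 1)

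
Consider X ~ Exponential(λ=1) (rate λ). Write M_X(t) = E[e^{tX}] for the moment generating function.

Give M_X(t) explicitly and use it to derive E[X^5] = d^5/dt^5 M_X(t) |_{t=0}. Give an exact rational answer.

M_X(t) = 1/(1 - t)
M^(5)(t) = 120/(t^6 - 6*t^5 + 15*t^4 - 20*t^3 + 15*t^2 - 6*t + 1)

E[X^5] = M^(5)(0) = 120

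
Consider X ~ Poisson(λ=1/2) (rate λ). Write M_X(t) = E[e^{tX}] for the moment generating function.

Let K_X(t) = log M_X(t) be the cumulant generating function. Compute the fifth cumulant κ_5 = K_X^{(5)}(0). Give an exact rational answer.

M_X(t) = e^(e^(t)/2 - 1/2)
K_X(t) = log M_X(t) = e^(t)/2 - 1/2
K^(5)(t) = e^(t)/2

κ_5 = K^(5)(0) = 1/2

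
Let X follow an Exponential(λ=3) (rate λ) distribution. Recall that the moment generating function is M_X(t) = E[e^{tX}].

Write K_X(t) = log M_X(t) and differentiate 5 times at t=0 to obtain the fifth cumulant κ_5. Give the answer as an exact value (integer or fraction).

M_X(t) = 3/(3 - t)
K_X(t) = log M_X(t) = -log(3 - t) + log(3)
D^5[K](t) = -24/(t^5 - 15*t^4 + 90*t^3 - 270*t^2 + 405*t - 243)

κ_5 = D^5[K](0) = 8/81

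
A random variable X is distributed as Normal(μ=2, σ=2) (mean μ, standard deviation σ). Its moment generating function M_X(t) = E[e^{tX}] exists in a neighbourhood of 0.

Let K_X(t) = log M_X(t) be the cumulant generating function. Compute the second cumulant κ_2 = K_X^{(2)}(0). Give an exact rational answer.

M_X(t) = e^(2*t^2 + 2*t)
K_X(t) = log M_X(t) = 2*t^2 + 2*t
K′(t) = 4*t + 2
K′′(t) = 4

κ_2 = K′′(0) = 4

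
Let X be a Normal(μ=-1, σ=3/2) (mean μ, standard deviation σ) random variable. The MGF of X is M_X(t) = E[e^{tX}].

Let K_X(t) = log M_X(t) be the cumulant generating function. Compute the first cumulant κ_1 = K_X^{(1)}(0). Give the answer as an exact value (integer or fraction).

M_X(t) = e^(9*t^2/8 - t)
K_X(t) = log M_X(t) = 9*t^2/8 - t
K′(t) = 9*t/4 - 1

κ_1 = K′(0) = -1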